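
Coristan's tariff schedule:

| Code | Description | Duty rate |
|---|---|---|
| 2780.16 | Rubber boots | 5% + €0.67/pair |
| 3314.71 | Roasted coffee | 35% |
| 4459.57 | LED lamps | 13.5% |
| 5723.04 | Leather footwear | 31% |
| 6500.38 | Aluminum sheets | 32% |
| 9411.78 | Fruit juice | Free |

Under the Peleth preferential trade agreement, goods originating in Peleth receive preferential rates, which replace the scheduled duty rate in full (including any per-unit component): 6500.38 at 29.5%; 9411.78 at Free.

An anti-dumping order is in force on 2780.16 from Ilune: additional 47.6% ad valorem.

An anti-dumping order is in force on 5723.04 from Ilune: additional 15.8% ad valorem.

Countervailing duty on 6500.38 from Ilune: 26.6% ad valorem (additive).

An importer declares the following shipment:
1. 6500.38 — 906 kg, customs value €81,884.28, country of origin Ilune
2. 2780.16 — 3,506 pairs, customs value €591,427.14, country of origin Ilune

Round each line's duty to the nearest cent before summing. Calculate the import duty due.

€361,423.89

Line 1 (6500.38, Ilune, 906 kg, €81,884.28):
Base rate for 6500.38 is 32%.
6500.38 has an FTA preferential rate, but origin Ilune is not Peleth; base rate stands.
Additional duty on 6500.38 from Ilune: +26.6%. Applied ad valorem rate: 32% + 26.6% = 58.6%.
Duty = €81,884.28 × 58.6% = €47,984.19.
Line 2 (2780.16, Ilune, 3,506 pairs, €591,427.14):
Base rate for 2780.16 is 5% + €0.67/pair.
Additional duty on 2780.16 from Ilune: +47.6%. Applied ad valorem rate: 5% + 47.6% = 52.6%.
Duty = €591,427.14 × 52.6% + 3,506 × €0.67 = €313,439.70.
Total = €47,984.19 + €313,439.70 = €361,423.89.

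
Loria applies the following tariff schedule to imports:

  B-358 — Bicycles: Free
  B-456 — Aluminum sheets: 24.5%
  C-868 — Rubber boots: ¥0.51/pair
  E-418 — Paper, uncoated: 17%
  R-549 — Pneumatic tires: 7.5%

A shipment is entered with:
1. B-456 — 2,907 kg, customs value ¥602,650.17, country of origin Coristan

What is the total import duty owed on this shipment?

Line 1 (B-456, Coristan, 2,907 kg, ¥602,650.17):
Base rate for B-456 is 24.5%.
Duty = ¥602,650.17 × 24.5% = ¥147,649.29.

¥147,649.29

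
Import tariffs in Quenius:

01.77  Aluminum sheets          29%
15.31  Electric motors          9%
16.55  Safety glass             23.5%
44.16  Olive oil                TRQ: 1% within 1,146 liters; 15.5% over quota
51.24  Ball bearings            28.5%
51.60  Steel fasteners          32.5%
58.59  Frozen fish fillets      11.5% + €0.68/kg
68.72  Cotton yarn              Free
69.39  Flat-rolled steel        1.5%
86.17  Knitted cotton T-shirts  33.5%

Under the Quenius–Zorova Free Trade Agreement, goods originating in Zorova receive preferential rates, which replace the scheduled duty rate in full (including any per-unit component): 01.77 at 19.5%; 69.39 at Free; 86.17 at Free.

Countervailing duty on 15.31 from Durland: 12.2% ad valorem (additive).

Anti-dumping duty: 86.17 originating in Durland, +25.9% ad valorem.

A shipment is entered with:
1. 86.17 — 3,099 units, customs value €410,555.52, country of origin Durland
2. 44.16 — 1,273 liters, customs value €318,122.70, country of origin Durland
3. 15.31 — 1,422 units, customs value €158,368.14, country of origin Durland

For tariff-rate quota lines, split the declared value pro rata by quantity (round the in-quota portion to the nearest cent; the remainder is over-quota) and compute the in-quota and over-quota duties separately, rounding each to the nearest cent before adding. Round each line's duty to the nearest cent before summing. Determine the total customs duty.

€285,227.16

Line 1 (86.17, Durland, 3,099 units, €410,555.52):
Base rate for 86.17 is 33.5%.
86.17 has an FTA preferential rate, but origin Durland is not Zorova; base rate stands.
Additional duty on 86.17 from Durland: +25.9%. Applied ad valorem rate: 33.5% + 25.9% = 59.4%.
Duty = €410,555.52 × 59.4% = €243,869.98.
Line 2 (44.16, Durland, 1,273 liters, €318,122.70):
Code 44.16 is under a tariff-rate quota (threshold 1,146 liters). In-quota: 1,146 liters at 1%; over-quota: 127 liters at 15.5%.
Pro-rata value split: in-quota = €318,122.70 × 1,146/1,273 = €286,385.40; over-quota = €318,122.70 − €286,385.40 = €31,737.30.
In-quota duty = €286,385.40 × 1% = €2,863.85. Over-quota duty = €31,737.30 × 15.5% = €4,919.28.
Line duty = €2,863.85 + €4,919.28 = €7,783.13.
Line 3 (15.31, Durland, 1,422 units, €158,368.14):
Base rate for 15.31 is 9%.
Additional duty on 15.31 from Durland: +12.2%. Applied ad valorem rate: 9% + 12.2% = 21.2%.
Duty = €158,368.14 × 21.2% = €33,574.05.
Total = €243,869.98 + €7,783.13 + €33,574.05 = €285,227.16.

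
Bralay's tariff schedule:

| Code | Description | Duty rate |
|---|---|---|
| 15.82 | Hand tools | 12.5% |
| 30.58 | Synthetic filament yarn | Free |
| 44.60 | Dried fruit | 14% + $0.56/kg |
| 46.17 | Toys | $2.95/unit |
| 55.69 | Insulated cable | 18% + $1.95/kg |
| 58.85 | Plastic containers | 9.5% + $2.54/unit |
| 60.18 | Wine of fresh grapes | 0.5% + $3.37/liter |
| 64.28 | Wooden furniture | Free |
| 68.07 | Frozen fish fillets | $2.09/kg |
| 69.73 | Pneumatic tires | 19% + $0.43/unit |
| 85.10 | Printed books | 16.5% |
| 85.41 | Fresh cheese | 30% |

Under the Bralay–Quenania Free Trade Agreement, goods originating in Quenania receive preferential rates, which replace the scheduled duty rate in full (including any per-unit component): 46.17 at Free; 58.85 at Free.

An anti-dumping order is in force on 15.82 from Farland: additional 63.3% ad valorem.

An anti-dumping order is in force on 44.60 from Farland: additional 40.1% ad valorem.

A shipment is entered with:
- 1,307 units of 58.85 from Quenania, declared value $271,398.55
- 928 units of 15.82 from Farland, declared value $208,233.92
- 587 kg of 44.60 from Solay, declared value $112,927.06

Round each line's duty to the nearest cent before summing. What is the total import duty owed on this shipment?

$173,979.82

Line 1 (58.85, Quenania, 1,307 units, $271,398.55):
Base rate for 58.85 is 9.5% + $2.54/unit.
Origin Quenania qualifies under the Bralay–Quenania agreement and 58.85 is covered: preferential rate Free applies instead.
Duty = $271,398.55 × 0% = $0.00.
Line 2 (15.82, Farland, 928 units, $208,233.92):
Base rate for 15.82 is 12.5%.
Additional duty on 15.82 from Farland: +63.3%. Applied ad valorem rate: 12.5% + 63.3% = 75.8%.
Duty = $208,233.92 × 75.8% = $157,841.31.
Line 3 (44.60, Solay, 587 kg, $112,927.06):
Base rate for 44.60 is 14% + $0.56/kg.
The additional-duty order on 44.60 targets Farland, not Solay; it does not apply.
Duty = $112,927.06 × 14% + 587 × $0.56 = $16,138.51.
Total = $0.00 + $157,841.31 + $16,138.51 = $173,979.82.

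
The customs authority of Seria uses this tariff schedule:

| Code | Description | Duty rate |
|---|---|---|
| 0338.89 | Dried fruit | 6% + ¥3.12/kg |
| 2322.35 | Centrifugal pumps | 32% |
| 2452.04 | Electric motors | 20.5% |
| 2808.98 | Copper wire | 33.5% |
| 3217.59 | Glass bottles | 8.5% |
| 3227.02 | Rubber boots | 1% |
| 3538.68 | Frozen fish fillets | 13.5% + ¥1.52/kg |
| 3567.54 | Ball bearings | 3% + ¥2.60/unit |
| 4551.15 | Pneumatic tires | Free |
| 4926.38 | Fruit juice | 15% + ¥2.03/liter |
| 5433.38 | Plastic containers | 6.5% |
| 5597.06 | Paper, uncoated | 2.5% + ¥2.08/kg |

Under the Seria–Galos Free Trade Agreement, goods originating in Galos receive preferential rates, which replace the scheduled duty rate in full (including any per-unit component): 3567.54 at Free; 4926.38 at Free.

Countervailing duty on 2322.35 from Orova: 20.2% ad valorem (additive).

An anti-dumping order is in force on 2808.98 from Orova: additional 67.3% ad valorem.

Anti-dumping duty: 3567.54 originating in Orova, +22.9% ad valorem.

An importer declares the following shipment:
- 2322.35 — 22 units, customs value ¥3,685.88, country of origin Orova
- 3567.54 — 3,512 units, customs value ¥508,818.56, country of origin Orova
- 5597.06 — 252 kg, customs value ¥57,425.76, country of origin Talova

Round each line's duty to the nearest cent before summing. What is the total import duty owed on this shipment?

¥144,799.04

Line 1 (2322.35, Orova, 22 units, ¥3,685.88):
Base rate for 2322.35 is 32%.
Additional duty on 2322.35 from Orova: +20.2%. Applied ad valorem rate: 32% + 20.2% = 52.2%.
Duty = ¥3,685.88 × 52.2% = ¥1,924.03.
Line 2 (3567.54, Orova, 3,512 units, ¥508,818.56):
Base rate for 3567.54 is 3% + ¥2.60/unit.
3567.54 has an FTA preferential rate, but origin Orova is not Galos; base rate stands.
Additional duty on 3567.54 from Orova: +22.9%. Applied ad valorem rate: 3% + 22.9% = 25.9%.
Duty = ¥508,818.56 × 25.9% + 3,512 × ¥2.60 = ¥140,915.21.
Line 3 (5597.06, Talova, 252 kg, ¥57,425.76):
Base rate for 5597.06 is 2.5% + ¥2.08/kg.
Duty = ¥57,425.76 × 2.5% + 252 × ¥2.08 = ¥1,959.80.
Total = ¥1,924.03 + ¥140,915.21 + ¥1,959.80 = ¥144,799.04.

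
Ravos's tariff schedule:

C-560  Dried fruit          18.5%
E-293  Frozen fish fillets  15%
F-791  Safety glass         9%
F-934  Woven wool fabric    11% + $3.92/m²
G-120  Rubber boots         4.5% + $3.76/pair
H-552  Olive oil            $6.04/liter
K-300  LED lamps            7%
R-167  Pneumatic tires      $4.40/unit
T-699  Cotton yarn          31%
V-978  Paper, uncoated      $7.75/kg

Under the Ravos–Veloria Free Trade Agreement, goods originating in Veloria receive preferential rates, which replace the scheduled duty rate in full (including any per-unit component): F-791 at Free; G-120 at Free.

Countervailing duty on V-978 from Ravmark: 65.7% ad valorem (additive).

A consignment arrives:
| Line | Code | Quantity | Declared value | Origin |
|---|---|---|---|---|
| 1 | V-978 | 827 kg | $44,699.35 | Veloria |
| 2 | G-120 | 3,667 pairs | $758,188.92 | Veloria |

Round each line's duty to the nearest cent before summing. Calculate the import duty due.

Line 1 (V-978, Veloria, 827 kg, $44,699.35):
Base rate for V-978 is $7.75/kg.
Origin Veloria is the FTA partner but V-978 is not on the preference list; base rate stands.
The additional-duty order on V-978 targets Ravmark, not Veloria; it does not apply.
Duty = 827 × $7.75 = $6,409.25.
Line 2 (G-120, Veloria, 3,667 pairs, $758,188.92):
Base rate for G-120 is 4.5% + $3.76/pair.
Origin Veloria qualifies under the Ravos–Veloria agreement and G-120 is covered: preferential rate Free applies instead.
Duty = $758,188.92 × 0% = $0.00.
Total = $6,409.25 + $0.00 = $6,409.25.

$6,409.25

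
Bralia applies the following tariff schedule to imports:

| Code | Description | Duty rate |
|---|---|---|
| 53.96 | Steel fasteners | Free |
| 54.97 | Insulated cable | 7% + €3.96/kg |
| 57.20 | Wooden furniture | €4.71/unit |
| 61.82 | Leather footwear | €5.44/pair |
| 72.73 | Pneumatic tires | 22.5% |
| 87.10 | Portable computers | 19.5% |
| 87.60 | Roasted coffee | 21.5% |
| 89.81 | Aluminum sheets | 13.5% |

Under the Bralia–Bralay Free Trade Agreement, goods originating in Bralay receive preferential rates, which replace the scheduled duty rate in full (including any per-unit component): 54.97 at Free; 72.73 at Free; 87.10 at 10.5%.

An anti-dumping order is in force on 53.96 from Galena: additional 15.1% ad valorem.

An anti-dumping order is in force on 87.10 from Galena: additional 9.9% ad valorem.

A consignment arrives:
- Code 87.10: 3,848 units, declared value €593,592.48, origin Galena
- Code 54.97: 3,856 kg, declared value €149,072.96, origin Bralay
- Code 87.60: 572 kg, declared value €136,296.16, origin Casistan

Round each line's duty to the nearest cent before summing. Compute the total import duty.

€203,819.86

Line 1 (87.10, Galena, 3,848 units, €593,592.48):
Base rate for 87.10 is 19.5%.
87.10 has an FTA preferential rate, but origin Galena is not Bralay; base rate stands.
Additional duty on 87.10 from Galena: +9.9%. Applied ad valorem rate: 19.5% + 9.9% = 29.4%.
Duty = €593,592.48 × 29.4% = €174,516.19.
Line 2 (54.97, Bralay, 3,856 kg, €149,072.96):
Base rate for 54.97 is 7% + €3.96/kg.
Origin Bralay qualifies under the Bralia–Bralay agreement and 54.97 is covered: preferential rate Free applies instead.
Duty = €149,072.96 × 0% = €0.00.
Line 3 (87.60, Casistan, 572 kg, €136,296.16):
Base rate for 87.60 is 21.5%.
Duty = €136,296.16 × 21.5% = €29,303.67.
Total = €174,516.19 + €0.00 + €29,303.67 = €203,819.86.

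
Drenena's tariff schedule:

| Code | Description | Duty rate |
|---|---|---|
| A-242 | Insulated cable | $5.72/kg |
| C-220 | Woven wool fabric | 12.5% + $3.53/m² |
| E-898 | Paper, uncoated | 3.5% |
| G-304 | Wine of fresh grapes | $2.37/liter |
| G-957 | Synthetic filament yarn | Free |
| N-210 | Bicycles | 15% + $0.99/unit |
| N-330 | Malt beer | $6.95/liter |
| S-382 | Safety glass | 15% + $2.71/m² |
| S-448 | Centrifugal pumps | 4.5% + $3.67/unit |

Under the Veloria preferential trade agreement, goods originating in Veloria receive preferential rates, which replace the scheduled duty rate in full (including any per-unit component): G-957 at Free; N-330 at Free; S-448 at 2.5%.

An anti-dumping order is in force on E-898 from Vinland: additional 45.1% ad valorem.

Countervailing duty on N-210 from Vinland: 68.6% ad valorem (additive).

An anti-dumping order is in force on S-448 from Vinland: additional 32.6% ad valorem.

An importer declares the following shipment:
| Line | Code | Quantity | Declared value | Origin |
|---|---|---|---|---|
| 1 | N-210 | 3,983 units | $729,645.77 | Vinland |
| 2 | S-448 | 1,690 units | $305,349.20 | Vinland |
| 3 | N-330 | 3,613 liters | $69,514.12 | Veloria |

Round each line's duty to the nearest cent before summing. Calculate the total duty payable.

$733,413.88

Line 1 (N-210, Vinland, 3,983 units, $729,645.77):
Base rate for N-210 is 15% + $0.99/unit.
Additional duty on N-210 from Vinland: +68.6%. Applied ad valorem rate: 15% + 68.6% = 83.6%.
Duty = $729,645.77 × 83.6% + 3,983 × $0.99 = $613,927.03.
Line 2 (S-448, Vinland, 1,690 units, $305,349.20):
Base rate for S-448 is 4.5% + $3.67/unit.
S-448 has an FTA preferential rate, but origin Vinland is not Veloria; base rate stands.
Additional duty on S-448 from Vinland: +32.6%. Applied ad valorem rate: 4.5% + 32.6% = 37.1%.
Duty = $305,349.20 × 37.1% + 1,690 × $3.67 = $119,486.85.
Line 3 (N-330, Veloria, 3,613 liters, $69,514.12):
Base rate for N-330 is $6.95/liter.
Origin Veloria qualifies under the Drenena–Veloria agreement and N-330 is covered: preferential rate Free applies instead.
Duty = $69,514.12 × 0% = $0.00.
Total = $613,927.03 + $119,486.85 + $0.00 = $733,413.88.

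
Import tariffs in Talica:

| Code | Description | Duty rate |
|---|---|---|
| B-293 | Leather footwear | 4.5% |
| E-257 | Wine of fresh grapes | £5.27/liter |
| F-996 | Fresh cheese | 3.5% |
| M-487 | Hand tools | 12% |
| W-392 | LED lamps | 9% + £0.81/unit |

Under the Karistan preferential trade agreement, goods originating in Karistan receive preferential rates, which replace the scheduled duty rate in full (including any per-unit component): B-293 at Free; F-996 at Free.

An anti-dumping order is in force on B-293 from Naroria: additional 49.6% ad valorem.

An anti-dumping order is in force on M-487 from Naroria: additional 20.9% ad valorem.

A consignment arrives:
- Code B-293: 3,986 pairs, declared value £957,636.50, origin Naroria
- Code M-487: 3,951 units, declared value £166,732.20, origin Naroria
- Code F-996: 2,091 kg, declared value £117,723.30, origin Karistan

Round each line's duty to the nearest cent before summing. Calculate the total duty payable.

Line 1 (B-293, Naroria, 3,986 pairs, £957,636.50):
Base rate for B-293 is 4.5%.
B-293 has an FTA preferential rate, but origin Naroria is not Karistan; base rate stands.
Additional duty on B-293 from Naroria: +49.6%. Applied ad valorem rate: 4.5% + 49.6% = 54.1%.
Duty = £957,636.50 × 54.1% = £518,081.35.
Line 2 (M-487, Naroria, 3,951 units, £166,732.20):
Base rate for M-487 is 12%.
Additional duty on M-487 from Naroria: +20.9%. Applied ad valorem rate: 12% + 20.9% = 32.9%.
Duty = £166,732.20 × 32.9% = £54,854.89.
Line 3 (F-996, Karistan, 2,091 kg, £117,723.30):
Base rate for F-996 is 3.5%.
Origin Karistan qualifies under the Talica–Karistan agreement and F-996 is covered: preferential rate Free applies instead.
Duty = £117,723.30 × 0% = £0.00.
Total = £518,081.35 + £54,854.89 + £0.00 = £572,936.24.

£572,936.24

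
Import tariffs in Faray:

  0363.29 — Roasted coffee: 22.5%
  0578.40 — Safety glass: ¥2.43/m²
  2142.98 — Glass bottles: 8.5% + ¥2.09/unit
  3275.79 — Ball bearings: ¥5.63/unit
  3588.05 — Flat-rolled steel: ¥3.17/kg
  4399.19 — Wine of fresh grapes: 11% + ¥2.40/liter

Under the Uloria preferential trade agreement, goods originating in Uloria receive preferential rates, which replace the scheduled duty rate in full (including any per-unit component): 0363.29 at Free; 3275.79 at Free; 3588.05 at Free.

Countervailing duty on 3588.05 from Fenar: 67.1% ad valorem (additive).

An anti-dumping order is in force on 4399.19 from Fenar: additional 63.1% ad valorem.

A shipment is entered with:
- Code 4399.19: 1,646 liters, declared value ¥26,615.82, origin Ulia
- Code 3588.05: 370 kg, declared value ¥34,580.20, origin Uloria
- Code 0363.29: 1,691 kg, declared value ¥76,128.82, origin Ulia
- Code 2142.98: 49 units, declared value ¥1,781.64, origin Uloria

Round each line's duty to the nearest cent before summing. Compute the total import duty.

Line 1 (4399.19, Ulia, 1,646 liters, ¥26,615.82):
Base rate for 4399.19 is 11% + ¥2.40/liter.
The additional-duty order on 4399.19 targets Fenar, not Ulia; it does not apply.
Duty = ¥26,615.82 × 11% + 1,646 × ¥2.40 = ¥6,878.14.
Line 2 (3588.05, Uloria, 370 kg, ¥34,580.20):
Base rate for 3588.05 is ¥3.17/kg.
Origin Uloria qualifies under the Faray–Uloria agreement and 3588.05 is covered: preferential rate Free applies instead.
The additional-duty order on 3588.05 targets Fenar, not Uloria; it does not apply.
Duty = ¥34,580.20 × 0% = ¥0.00.
Line 3 (0363.29, Ulia, 1,691 kg, ¥76,128.82):
Base rate for 0363.29 is 22.5%.
0363.29 has an FTA preferential rate, but origin Ulia is not Uloria; base rate stands.
Duty = ¥76,128.82 × 22.5% = ¥17,128.98.
Line 4 (2142.98, Uloria, 49 units, ¥1,781.64):
Base rate for 2142.98 is 8.5% + ¥2.09/unit.
Origin Uloria is the FTA partner but 2142.98 is not on the preference list; base rate stands.
Duty = ¥1,781.64 × 8.5% + 49 × ¥2.09 = ¥253.85.
Total = ¥6,878.14 + ¥0.00 + ¥17,128.98 + ¥253.85 = ¥24,260.97.

¥24,260.97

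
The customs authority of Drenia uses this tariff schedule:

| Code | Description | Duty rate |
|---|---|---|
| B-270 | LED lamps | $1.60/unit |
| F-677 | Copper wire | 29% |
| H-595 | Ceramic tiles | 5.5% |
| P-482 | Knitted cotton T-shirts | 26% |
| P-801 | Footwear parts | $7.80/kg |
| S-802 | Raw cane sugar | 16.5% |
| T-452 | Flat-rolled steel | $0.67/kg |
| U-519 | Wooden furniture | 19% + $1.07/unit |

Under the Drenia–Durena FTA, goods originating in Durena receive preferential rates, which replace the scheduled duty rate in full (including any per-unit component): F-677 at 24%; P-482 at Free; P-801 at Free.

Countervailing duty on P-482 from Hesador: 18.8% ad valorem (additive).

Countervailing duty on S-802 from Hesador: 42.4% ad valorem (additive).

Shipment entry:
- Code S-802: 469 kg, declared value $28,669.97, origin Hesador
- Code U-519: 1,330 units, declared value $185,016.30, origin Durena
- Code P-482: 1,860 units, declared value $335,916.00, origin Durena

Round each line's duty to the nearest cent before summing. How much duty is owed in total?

$53,462.81

Line 1 (S-802, Hesador, 469 kg, $28,669.97):
Base rate for S-802 is 16.5%.
Additional duty on S-802 from Hesador: +42.4%. Applied ad valorem rate: 16.5% + 42.4% = 58.9%.
Duty = $28,669.97 × 58.9% = $16,886.61.
Line 2 (U-519, Durena, 1,330 units, $185,016.30):
Base rate for U-519 is 19% + $1.07/unit.
Origin Durena is the FTA partner but U-519 is not on the preference list; base rate stands.
Duty = $185,016.30 × 19% + 1,330 × $1.07 = $36,576.20.
Line 3 (P-482, Durena, 1,860 units, $335,916.00):
Base rate for P-482 is 26%.
Origin Durena qualifies under the Drenia–Durena agreement and P-482 is covered: preferential rate Free applies instead.
The additional-duty order on P-482 targets Hesador, not Durena; it does not apply.
Duty = $335,916.00 × 0% = $0.00.
Total = $16,886.61 + $36,576.20 + $0.00 = $53,462.81.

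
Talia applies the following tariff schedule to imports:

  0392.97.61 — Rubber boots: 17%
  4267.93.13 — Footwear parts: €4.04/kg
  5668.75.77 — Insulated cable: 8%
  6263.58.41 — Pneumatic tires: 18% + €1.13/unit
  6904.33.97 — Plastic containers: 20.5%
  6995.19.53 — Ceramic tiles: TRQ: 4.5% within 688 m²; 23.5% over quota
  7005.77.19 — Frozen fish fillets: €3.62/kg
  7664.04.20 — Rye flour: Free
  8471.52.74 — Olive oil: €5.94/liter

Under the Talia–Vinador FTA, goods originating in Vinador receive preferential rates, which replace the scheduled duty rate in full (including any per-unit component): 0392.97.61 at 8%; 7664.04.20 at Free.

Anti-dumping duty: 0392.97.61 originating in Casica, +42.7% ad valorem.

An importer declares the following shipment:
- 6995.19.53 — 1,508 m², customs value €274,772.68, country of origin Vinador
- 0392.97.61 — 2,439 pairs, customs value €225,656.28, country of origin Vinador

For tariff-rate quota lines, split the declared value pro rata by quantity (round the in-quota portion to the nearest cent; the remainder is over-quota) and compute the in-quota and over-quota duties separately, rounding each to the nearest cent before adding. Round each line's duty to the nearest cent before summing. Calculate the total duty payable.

€58,805.59

Line 1 (6995.19.53, Vinador, 1,508 m², €274,772.68):
Code 6995.19.53 is under a tariff-rate quota (threshold 688 m²). In-quota: 688 m² at 4.5%; over-quota: 820 m² at 23.5%.
Pro-rata value split: in-quota = €274,772.68 × 688/1,508 = €125,360.48; over-quota = €274,772.68 − €125,360.48 = €149,412.20.
In-quota duty = €125,360.48 × 4.5% = €5,641.22. Over-quota duty = €149,412.20 × 23.5% = €35,111.87.
Line duty = €5,641.22 + €35,111.87 = €40,753.09.
Line 2 (0392.97.61, Vinador, 2,439 pairs, €225,656.28):
Base rate for 0392.97.61 is 17%.
Origin Vinador qualifies under the Talia–Vinador agreement and 0392.97.61 is covered: preferential rate 8% applies instead.
The additional-duty order on 0392.97.61 targets Casica, not Vinador; it does not apply.
Duty = €225,656.28 × 8% = €18,052.50.
Total = €40,753.09 + €18,052.50 = €58,805.59.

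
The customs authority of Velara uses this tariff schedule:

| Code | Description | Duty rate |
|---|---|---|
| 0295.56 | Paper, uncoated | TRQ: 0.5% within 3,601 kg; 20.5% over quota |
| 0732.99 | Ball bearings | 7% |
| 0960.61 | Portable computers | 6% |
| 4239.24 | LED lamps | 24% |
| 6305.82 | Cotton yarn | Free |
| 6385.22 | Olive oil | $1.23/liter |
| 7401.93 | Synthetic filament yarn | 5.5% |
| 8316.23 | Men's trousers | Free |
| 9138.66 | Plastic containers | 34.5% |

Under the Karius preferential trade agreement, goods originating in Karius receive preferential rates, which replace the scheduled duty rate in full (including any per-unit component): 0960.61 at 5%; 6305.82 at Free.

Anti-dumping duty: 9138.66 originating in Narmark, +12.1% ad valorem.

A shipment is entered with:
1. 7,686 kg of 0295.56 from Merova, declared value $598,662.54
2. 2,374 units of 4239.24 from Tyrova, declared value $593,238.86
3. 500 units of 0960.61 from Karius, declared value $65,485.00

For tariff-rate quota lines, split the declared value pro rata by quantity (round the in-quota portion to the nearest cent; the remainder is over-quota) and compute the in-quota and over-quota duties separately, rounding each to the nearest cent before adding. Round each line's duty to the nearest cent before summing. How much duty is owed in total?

Line 1 (0295.56, Merova, 7,686 kg, $598,662.54):
Code 0295.56 is under a tariff-rate quota (threshold 3,601 kg). In-quota: 3,601 kg at 0.5%; over-quota: 4,085 kg at 20.5%.
Pro-rata value split: in-quota = $598,662.54 × 3,601/7,686 = $280,481.89; over-quota = $598,662.54 − $280,481.89 = $318,180.65.
In-quota duty = $280,481.89 × 0.5% = $1,402.41. Over-quota duty = $318,180.65 × 20.5% = $65,227.03.
Line duty = $1,402.41 + $65,227.03 = $66,629.44.
Line 2 (4239.24, Tyrova, 2,374 units, $593,238.86):
Base rate for 4239.24 is 24%.
Duty = $593,238.86 × 24% = $142,377.33.
Line 3 (0960.61, Karius, 500 units, $65,485.00):
Base rate for 0960.61 is 6%.
Origin Karius qualifies under the Velara–Karius agreement and 0960.61 is covered: preferential rate 5% applies instead.
Duty = $65,485.00 × 5% = $3,274.25.
Total = $66,629.44 + $142,377.33 + $3,274.25 = $212,281.02.

$212,281.02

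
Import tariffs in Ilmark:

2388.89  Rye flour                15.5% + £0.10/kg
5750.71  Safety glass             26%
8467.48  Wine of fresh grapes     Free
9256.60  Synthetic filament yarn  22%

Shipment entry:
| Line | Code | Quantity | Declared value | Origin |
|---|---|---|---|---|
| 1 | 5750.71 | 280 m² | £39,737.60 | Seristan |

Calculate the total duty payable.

£10,331.78

Line 1 (5750.71, Seristan, 280 m², £39,737.60):
Base rate for 5750.71 is 26%.
Duty = £39,737.60 × 26% = £10,331.78.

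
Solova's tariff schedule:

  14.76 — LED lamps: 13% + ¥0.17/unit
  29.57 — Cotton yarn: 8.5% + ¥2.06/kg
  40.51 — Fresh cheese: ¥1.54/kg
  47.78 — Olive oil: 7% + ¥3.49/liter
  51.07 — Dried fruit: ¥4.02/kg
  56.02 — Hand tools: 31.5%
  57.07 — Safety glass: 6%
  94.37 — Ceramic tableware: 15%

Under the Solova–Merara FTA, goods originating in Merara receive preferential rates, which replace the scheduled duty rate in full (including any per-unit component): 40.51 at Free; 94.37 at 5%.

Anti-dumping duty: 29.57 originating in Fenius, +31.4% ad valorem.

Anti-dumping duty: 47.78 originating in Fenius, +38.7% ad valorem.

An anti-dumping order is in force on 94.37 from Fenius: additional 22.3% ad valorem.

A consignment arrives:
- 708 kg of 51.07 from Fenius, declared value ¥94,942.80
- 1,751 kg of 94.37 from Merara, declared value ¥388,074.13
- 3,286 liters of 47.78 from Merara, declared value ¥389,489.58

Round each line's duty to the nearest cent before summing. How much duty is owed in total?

¥60,982.28

Line 1 (51.07, Fenius, 708 kg, ¥94,942.80):
Base rate for 51.07 is ¥4.02/kg.
Duty = 708 × ¥4.02 = ¥2,846.16.
Line 2 (94.37, Merara, 1,751 kg, ¥388,074.13):
Base rate for 94.37 is 15%.
Origin Merara qualifies under the Solova–Merara agreement and 94.37 is covered: preferential rate 5% applies instead.
The additional-duty order on 94.37 targets Fenius, not Merara; it does not apply.
Duty = ¥388,074.13 × 5% = ¥19,403.71.
Line 3 (47.78, Merara, 3,286 liters, ¥389,489.58):
Base rate for 47.78 is 7% + ¥3.49/liter.
Origin Merara is the FTA partner but 47.78 is not on the preference list; base rate stands.
The additional-duty order on 47.78 targets Fenius, not Merara; it does not apply.
Duty = ¥389,489.58 × 7% + 3,286 × ¥3.49 = ¥38,732.41.
Total = ¥2,846.16 + ¥19,403.71 + ¥38,732.41 = ¥60,982.28.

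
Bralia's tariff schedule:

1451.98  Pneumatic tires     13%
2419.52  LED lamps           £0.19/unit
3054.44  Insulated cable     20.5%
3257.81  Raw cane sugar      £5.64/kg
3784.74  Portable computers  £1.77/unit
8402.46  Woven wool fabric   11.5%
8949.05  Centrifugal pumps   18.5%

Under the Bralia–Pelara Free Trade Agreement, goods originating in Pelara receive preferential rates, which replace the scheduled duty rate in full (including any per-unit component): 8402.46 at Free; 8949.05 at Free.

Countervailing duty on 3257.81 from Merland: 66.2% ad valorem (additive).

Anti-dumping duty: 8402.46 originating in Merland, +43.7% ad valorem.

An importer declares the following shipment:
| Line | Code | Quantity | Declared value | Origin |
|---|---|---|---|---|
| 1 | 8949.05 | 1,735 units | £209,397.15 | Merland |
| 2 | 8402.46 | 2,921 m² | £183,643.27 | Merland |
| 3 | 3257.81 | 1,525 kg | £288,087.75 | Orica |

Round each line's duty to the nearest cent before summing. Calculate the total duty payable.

Line 1 (8949.05, Merland, 1,735 units, £209,397.15):
Base rate for 8949.05 is 18.5%.
8949.05 has an FTA preferential rate, but origin Merland is not Pelara; base rate stands.
Duty = £209,397.15 × 18.5% = £38,738.47.
Line 2 (8402.46, Merland, 2,921 m², £183,643.27):
Base rate for 8402.46 is 11.5%.
8402.46 has an FTA preferential rate, but origin Merland is not Pelara; base rate stands.
Additional duty on 8402.46 from Merland: +43.7%. Applied ad valorem rate: 11.5% + 43.7% = 55.2%.
Duty = £183,643.27 × 55.2% = £101,371.09.
Line 3 (3257.81, Orica, 1,525 kg, £288,087.75):
Base rate for 3257.81 is £5.64/kg.
The additional-duty order on 3257.81 targets Merland, not Orica; it does not apply.
Duty = 1,525 × £5.64 = £8,601.00.
Total = £38,738.47 + £101,371.09 + £8,601.00 = £148,710.56.

£148,710.56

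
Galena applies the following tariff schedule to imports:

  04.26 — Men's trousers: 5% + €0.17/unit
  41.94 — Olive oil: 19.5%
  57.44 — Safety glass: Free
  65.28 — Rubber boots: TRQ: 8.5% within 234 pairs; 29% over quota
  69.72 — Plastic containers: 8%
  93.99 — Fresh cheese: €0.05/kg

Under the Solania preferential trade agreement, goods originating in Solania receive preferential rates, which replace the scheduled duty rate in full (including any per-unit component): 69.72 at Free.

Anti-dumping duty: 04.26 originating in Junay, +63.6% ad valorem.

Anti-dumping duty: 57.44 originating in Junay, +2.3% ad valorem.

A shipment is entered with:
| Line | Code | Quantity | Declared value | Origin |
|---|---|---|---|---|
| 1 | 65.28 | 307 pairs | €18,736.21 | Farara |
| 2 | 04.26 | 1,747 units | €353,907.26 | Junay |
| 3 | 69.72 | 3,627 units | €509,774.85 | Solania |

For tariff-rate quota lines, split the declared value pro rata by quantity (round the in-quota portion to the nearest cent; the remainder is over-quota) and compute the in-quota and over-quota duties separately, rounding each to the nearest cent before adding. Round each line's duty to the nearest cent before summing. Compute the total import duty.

Line 1 (65.28, Farara, 307 pairs, €18,736.21):
Code 65.28 is under a tariff-rate quota (threshold 234 pairs). In-quota: 234 pairs at 8.5%; over-quota: 73 pairs at 29%.
Pro-rata value split: in-quota = €18,736.21 × 234/307 = €14,281.02; over-quota = €18,736.21 − €14,281.02 = €4,455.19.
In-quota duty = €14,281.02 × 8.5% = €1,213.89. Over-quota duty = €4,455.19 × 29% = €1,292.01.
Line duty = €1,213.89 + €1,292.01 = €2,505.90.
Line 2 (04.26, Junay, 1,747 units, €353,907.26):
Base rate for 04.26 is 5% + €0.17/unit.
Additional duty on 04.26 from Junay: +63.6%. Applied ad valorem rate: 5% + 63.6% = 68.6%.
Duty = €353,907.26 × 68.6% + 1,747 × €0.17 = €243,077.37.
Line 3 (69.72, Solania, 3,627 units, €509,774.85):
Base rate for 69.72 is 8%.
Origin Solania qualifies under the Galena–Solania agreement and 69.72 is covered: preferential rate Free applies instead.
Duty = €509,774.85 × 0% = €0.00.
Total = €2,505.90 + €243,077.37 + €0.00 = €245,583.27.

€245,583.27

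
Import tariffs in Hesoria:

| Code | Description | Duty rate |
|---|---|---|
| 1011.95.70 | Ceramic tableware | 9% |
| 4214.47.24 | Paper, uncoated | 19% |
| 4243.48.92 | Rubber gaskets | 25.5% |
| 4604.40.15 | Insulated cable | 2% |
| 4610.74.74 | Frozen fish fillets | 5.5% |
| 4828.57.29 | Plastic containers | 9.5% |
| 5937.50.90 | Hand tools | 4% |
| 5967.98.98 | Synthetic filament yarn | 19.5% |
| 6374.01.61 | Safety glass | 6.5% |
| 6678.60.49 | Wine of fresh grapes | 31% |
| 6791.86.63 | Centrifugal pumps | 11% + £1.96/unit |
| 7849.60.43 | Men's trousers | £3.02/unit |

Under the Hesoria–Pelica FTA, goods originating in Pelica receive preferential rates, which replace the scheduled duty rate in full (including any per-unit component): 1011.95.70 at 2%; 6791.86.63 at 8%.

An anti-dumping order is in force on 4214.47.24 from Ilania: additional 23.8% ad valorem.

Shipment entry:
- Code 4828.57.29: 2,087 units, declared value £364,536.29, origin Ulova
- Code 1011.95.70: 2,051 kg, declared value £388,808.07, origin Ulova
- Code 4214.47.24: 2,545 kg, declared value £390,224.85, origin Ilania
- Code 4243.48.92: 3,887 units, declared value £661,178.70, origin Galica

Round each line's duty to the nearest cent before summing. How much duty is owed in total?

Line 1 (4828.57.29, Ulova, 2,087 units, £364,536.29):
Base rate for 4828.57.29 is 9.5%.
Duty = £364,536.29 × 9.5% = £34,630.95.
Line 2 (1011.95.70, Ulova, 2,051 kg, £388,808.07):
Base rate for 1011.95.70 is 9%.
1011.95.70 has an FTA preferential rate, but origin Ulova is not Pelica; base rate stands.
Duty = £388,808.07 × 9% = £34,992.73.
Line 3 (4214.47.24, Ilania, 2,545 kg, £390,224.85):
Base rate for 4214.47.24 is 19%.
Additional duty on 4214.47.24 from Ilania: +23.8%. Applied ad valorem rate: 19% + 23.8% = 42.8%.
Duty = £390,224.85 × 42.8% = £167,016.24.
Line 4 (4243.48.92, Galica, 3,887 units, £661,178.70):
Base rate for 4243.48.92 is 25.5%.
Duty = £661,178.70 × 25.5% = £168,600.57.
Total = £34,630.95 + £34,992.73 + £167,016.24 + £168,600.57 = £405,240.49.

£405,240.49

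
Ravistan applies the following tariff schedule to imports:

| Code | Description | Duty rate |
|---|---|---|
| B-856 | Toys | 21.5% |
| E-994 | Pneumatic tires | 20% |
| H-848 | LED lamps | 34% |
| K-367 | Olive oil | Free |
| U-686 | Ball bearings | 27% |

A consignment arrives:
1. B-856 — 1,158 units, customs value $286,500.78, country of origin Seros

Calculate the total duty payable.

Line 1 (B-856, Seros, 1,158 units, $286,500.78):
Base rate for B-856 is 21.5%.
Duty = $286,500.78 × 21.5% = $61,597.67.

$61,597.67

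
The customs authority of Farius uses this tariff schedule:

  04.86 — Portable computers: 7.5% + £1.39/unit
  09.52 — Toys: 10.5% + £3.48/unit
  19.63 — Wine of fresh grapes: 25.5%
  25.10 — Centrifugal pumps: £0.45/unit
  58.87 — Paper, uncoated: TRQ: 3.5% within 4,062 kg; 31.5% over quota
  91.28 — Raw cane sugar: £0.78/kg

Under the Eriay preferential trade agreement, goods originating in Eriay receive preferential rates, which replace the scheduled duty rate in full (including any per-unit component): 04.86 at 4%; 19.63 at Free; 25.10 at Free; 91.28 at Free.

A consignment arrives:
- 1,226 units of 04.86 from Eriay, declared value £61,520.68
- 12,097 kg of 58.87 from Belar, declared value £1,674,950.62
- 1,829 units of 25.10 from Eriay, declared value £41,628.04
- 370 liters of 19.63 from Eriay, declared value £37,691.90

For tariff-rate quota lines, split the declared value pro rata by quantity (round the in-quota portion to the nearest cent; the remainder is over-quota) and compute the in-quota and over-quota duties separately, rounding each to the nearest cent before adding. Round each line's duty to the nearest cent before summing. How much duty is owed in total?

£372,591.41

Line 1 (04.86, Eriay, 1,226 units, £61,520.68):
Base rate for 04.86 is 7.5% + £1.39/unit.
Origin Eriay qualifies under the Farius–Eriay agreement and 04.86 is covered: preferential rate 4% applies instead.
Duty = £61,520.68 × 4% = £2,460.83.
Line 2 (58.87, Belar, 12,097 kg, £1,674,950.62):
Code 58.87 is under a tariff-rate quota (threshold 4,062 kg). In-quota: 4,062 kg at 3.5%; over-quota: 8,035 kg at 31.5%.
Pro-rata value split: in-quota = £1,674,950.62 × 4,062/12,097 = £562,424.52; over-quota = £1,674,950.62 − £562,424.52 = £1,112,526.10.
In-quota duty = £562,424.52 × 3.5% = £19,684.86. Over-quota duty = £1,112,526.10 × 31.5% = £350,445.72.
Line duty = £19,684.86 + £350,445.72 = £370,130.58.
Line 3 (25.10, Eriay, 1,829 units, £41,628.04):
Base rate for 25.10 is £0.45/unit.
Origin Eriay qualifies under the Farius–Eriay agreement and 25.10 is covered: preferential rate Free applies instead.
Duty = £41,628.04 × 0% = £0.00.
Line 4 (19.63, Eriay, 370 liters, £37,691.90):
Base rate for 19.63 is 25.5%.
Origin Eriay qualifies under the Farius–Eriay agreement and 19.63 is covered: preferential rate Free applies instead.
Duty = £37,691.90 × 0% = £0.00.
Total = £2,460.83 + £370,130.58 + £0.00 + £0.00 = £372,591.41.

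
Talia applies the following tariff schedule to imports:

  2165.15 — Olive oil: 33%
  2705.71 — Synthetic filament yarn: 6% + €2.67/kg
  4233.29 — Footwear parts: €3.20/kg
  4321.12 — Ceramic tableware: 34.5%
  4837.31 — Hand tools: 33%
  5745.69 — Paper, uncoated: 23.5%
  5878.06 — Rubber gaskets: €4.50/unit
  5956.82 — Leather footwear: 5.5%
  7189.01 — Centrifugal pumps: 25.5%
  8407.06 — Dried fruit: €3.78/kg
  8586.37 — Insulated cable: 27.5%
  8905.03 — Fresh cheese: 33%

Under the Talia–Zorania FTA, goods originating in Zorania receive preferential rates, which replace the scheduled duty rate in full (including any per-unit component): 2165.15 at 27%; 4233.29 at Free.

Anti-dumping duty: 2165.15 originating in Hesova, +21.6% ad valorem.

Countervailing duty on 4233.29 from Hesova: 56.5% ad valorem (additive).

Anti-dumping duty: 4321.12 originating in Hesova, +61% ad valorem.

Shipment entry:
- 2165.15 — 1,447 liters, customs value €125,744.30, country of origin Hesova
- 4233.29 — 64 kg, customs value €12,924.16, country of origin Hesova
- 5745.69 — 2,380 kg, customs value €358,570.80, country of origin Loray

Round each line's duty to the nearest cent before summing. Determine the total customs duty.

€160,427.48

Line 1 (2165.15, Hesova, 1,447 liters, €125,744.30):
Base rate for 2165.15 is 33%.
2165.15 has an FTA preferential rate, but origin Hesova is not Zorania; base rate stands.
Additional duty on 2165.15 from Hesova: +21.6%. Applied ad valorem rate: 33% + 21.6% = 54.6%.
Duty = €125,744.30 × 54.6% = €68,656.39.
Line 2 (4233.29, Hesova, 64 kg, €12,924.16):
Base rate for 4233.29 is €3.20/kg.
4233.29 has an FTA preferential rate, but origin Hesova is not Zorania; base rate stands.
Additional duty on 4233.29 from Hesova: +56.5% ad valorem. Applied ad valorem rate = 56.5%.
Duty = €12,924.16 × 56.5% + 64 × €3.20 = €7,506.95.
Line 3 (5745.69, Loray, 2,380 kg, €358,570.80):
Base rate for 5745.69 is 23.5%.
Duty = €358,570.80 × 23.5% = €84,264.14.
Total = €68,656.39 + €7,506.95 + €84,264.14 = €160,427.48.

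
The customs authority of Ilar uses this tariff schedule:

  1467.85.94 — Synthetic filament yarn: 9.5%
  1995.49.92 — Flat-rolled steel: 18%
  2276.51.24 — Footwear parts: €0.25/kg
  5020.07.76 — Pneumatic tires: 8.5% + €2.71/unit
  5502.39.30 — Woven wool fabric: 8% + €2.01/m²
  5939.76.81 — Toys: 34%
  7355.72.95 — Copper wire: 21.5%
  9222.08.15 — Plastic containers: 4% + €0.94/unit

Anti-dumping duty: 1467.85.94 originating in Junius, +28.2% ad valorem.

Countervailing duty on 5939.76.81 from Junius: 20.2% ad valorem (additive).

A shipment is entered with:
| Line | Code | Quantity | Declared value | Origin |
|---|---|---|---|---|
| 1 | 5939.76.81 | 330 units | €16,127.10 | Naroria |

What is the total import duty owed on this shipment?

€5,483.21

Line 1 (5939.76.81, Naroria, 330 units, €16,127.10):
Base rate for 5939.76.81 is 34%.
The additional-duty order on 5939.76.81 targets Junius, not Naroria; it does not apply.
Duty = €16,127.10 × 34% = €5,483.21.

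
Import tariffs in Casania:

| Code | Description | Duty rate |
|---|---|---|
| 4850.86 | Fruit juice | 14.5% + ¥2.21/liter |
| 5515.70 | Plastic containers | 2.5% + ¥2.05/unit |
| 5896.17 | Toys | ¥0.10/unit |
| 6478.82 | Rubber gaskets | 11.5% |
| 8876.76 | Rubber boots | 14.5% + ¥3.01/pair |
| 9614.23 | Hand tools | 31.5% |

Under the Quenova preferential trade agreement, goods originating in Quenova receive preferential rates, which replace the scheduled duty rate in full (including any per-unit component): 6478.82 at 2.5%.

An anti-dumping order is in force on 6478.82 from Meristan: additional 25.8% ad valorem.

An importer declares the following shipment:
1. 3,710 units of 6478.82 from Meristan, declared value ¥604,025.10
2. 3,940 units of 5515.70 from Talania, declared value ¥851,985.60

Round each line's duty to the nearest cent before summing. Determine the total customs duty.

Line 1 (6478.82, Meristan, 3,710 units, ¥604,025.10):
Base rate for 6478.82 is 11.5%.
6478.82 has an FTA preferential rate, but origin Meristan is not Quenova; base rate stands.
Additional duty on 6478.82 from Meristan: +25.8%. Applied ad valorem rate: 11.5% + 25.8% = 37.3%.
Duty = ¥604,025.10 × 37.3% = ¥225,301.36.
Line 2 (5515.70, Talania, 3,940 units, ¥851,985.60):
Base rate for 5515.70 is 2.5% + ¥2.05/unit.
Duty = ¥851,985.60 × 2.5% + 3,940 × ¥2.05 = ¥29,376.64.
Total = ¥225,301.36 + ¥29,376.64 = ¥254,678.00.

¥254,678.00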